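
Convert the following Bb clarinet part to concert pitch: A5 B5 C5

G5 A5 Bb4

The Bb clarinet sounds a major second below written, so transpose each written note down a major second.
A5 -> G5
B5 -> A5
C5 -> Bb4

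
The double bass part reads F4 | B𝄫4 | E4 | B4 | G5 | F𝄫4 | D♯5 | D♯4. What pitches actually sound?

F3 Bbb3 E3 B3 G4 Fbb3 D#4 D#3

Written C4 on the double bass sounds as C3, a perfect octave lower; apply that shift to every note.
F4 to F3
Bbb4 to Bbb3
E4 to E3
B4 to B3
G5 to G4
Fbb4 to Fbb3
D#5 to D#4
D#4 to D#3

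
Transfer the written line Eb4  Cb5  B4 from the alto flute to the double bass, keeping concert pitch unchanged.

First find concert pitch: the alto flute sounds a perfect fourth below written, so Eb4 Cb5 B4 sounds Bb3 Gb4 F#4.
Then write for double bass: it sounds a perfect octave below written, so the part must be a perfect octave above concert.
Bb3 → Bb4
Gb4 → Gb5
F#4 → F#5

Bb4 Gb5 F#5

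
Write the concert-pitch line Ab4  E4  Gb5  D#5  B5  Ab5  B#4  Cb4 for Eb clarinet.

F4 C#4 Eb5 B#4 G#5 F5 G##4 Ab3

The Eb clarinet sounds a minor third above written, so the written part must be a minor third below concert — transpose each note down.
Ab4 gives F4
E4 gives C#4
Gb5 gives Eb5
D#5 gives B#4
B5 gives G#5
Ab5 gives F5
B#4 gives G##4
Cb4 gives Ab3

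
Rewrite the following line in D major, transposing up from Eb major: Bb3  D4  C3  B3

A4 C#5 B3 A#4

From Eb up to D is a major seventh; apply that to each pitch.
Bb3 → A4
D4 → C#5
C3 → B3
B3 → A#4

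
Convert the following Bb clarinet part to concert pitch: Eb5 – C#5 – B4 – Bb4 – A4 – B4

Db5 B4 A4 Ab4 G4 A4

The Bb clarinet sounds a major second below written, so transpose each written note down a major second.
Eb5 becomes Db5
C#5 becomes B4
B4 becomes A4
Bb4 becomes Ab4
A4 becomes G4
B4 becomes A4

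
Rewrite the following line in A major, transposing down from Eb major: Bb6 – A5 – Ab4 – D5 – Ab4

E6 D#5 D4 G#4 D4

From Eb down to A is a diminished fifth; apply that to each pitch.
Bb6 gives E6
A5 gives D#5
Ab4 gives D4
D5 gives G#4
Ab4 gives D4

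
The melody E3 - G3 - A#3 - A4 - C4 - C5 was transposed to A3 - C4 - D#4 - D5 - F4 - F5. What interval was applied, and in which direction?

Take the first pair: E3 → A3. E to A spans 4 letter names, so the interval is some kind of fourth.
E3 to A3 is 5 semitones, which makes it a perfect fourth; the second version is higher, so the direction is up.
Checking another pair — C5 → F5 — gives the same interval.

up a perfect fourth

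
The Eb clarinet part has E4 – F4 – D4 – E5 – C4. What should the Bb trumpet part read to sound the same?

A4 Bb4 G4 A5 F4

First find concert pitch: the Eb clarinet sounds a minor third above written, so E4 F4 D4 E5 C4 sounds G4 Ab4 F4 G5 Eb4.
Then write for Bb trumpet: it sounds a major second below written, so the part must be a major second above concert.
G4 → A4
Ab4 → Bb4
F4 → G4
G5 → A5
Eb4 → F4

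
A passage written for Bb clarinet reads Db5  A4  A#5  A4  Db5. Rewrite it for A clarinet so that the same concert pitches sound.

First find concert pitch: the Bb clarinet sounds a major second below written, so Db5 A4 A#5 A4 Db5 sounds Cb5 G4 G#5 G4 Cb5.
Then write for A clarinet: it sounds a minor third below written, so the part must be a minor third above concert.
Cb5 → Ebb5
G4 → Bb4
G#5 → B5
G4 → Bb4
Cb5 → Ebb5

Ebb5 Bb4 B5 Bb4 Ebb5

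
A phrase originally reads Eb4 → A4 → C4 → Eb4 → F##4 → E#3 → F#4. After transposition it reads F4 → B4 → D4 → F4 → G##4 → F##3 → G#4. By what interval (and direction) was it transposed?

From Eb4 to F4 is 2 letter names — a second of some quality.
Eb4 to F4 is 2 semitones, which makes it a major second; the second version is higher, so the direction is up.
Checking another pair — F#4 → G#4 — gives the same interval.

up a major second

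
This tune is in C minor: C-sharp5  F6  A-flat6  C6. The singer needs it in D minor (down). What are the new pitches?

C minor to D minor down is a minor seventh, so every note moves down by that interval.
C#5 gives D#4
F6 gives G5
Ab6 gives Bb5
C6 gives D5

D#4 G5 Bb5 D5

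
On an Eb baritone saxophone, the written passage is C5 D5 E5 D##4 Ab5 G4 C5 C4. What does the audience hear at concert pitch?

The Eb baritone saxophone sounds a major thirteenth below written, so transpose each written note down a major thirteenth.
C5 → Eb3
D5 → F3
E5 → G3
D##4 → F##2
Ab5 → Cb4
G4 → Bb2
C5 → Eb3
C4 → Eb2

Eb3 F3 G3 F##2 Cb4 Bb2 Eb3 Eb2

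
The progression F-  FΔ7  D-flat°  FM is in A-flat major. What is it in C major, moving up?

A- AΔ7 F° AM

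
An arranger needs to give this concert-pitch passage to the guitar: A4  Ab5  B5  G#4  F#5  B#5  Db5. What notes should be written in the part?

A5 Ab6 B6 G#5 F#6 B#6 Db6

The guitar sounds a perfect octave below written, so the written part must be a perfect octave above concert — transpose each note up.
A4 → A5
Ab5 → Ab6
B5 → B6
G#4 → G#5
F#5 → F#6
B#5 → B#6
Db5 → Db6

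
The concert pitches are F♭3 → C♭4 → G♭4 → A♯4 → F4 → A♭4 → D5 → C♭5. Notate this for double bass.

Fb4 Cb5 Gb5 A#5 F5 Ab5 D6 Cb6

The double bass sounds a perfect octave below written, so the written part must be a perfect octave above concert — transpose each note up.
Fb3 becomes Fb4
Cb4 becomes Cb5
Gb4 becomes Gb5
A#4 becomes A#5
F4 becomes F5
Ab4 becomes Ab5
D5 becomes D6
Cb5 becomes Cb6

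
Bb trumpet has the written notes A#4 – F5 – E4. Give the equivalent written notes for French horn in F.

D#5 Bb5 A4

First find concert pitch: the Bb trumpet sounds a major second below written, so A#4 F5 E4 sounds G#4 Eb5 D4.
Then write for French horn in F: it sounds a perfect fifth below written, so the part must be a perfect fifth above concert.
G#4 → D#5
Eb5 → Bb5
D4 → A4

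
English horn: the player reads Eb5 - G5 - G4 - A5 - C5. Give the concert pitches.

Ab4 C5 C4 D5 F4

Written C4 on the English horn sounds as F3, a perfect fifth lower; apply that shift to every note.
Eb5 becomes Ab4
G5 becomes C5
G4 becomes C4
A5 becomes D5
C5 becomes F4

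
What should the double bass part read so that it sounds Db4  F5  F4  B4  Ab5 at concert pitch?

Db5 F6 F5 B5 Ab6

The double bass sounds a perfect octave below written, so the written part must be a perfect octave above concert — transpose each note up.
Db4 gives Db5
F5 gives F6
F4 gives F5
B4 gives B5
Ab5 gives Ab6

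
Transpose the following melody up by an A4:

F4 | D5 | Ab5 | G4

B4 G#5 D6 C#5

F4 becomes B4
D5 becomes G#5
Ab5 becomes D6
G4 becomes C#5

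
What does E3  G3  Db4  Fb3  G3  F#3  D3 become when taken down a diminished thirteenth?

A diminished thirteenth down from E3 gives G##1.
G3: a thirteenth down reaches B, and 19 semitones makes it B#1.
Db4: a thirteenth down reaches F, and 19 semitones makes it F#2.
A diminished thirteenth down from Fb3 gives A1.
A diminished thirteenth down from G3 gives B#1.
F#3 down a diminished thirteenth is A##1.
D3 down a diminished thirteenth is F##1.

G##1 B#1 F#2 A1 B#1 A##1 F##1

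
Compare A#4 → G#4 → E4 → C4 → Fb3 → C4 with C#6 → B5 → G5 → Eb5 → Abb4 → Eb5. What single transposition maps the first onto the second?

Take the first pair: A#4 → C#6. A to C spans 10 letter names, so the interval is some kind of tenth.
A#4 to C#6 is 15 semitones, which makes it a minor tenth; the second version is higher, so the direction is up.
Checking another pair — C4 → Eb5 — gives the same interval.

up a minor tenth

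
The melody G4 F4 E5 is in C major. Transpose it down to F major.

C4 Bb3 A4

From C down to F is a perfect fifth; apply that to each pitch.
G4 to C4
F4 to Bb3
E5 to A4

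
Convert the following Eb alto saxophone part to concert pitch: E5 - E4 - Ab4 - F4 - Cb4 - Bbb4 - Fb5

G4 G3 Cb4 Ab3 Ebb3 Dbb4 Abb4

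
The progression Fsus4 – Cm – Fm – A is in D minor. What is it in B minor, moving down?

Dsus4 Am Dm F#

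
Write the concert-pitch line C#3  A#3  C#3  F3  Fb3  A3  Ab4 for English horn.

The English horn sounds a perfect fifth below written, so the written part must be a perfect fifth above concert — transpose each note up.
C#3 becomes G#3
A#3 becomes E#4
C#3 becomes G#3
F3 becomes C4
Fb3 becomes Cb4
A3 becomes E4
Ab4 becomes Eb5

G#3 E#4 G#3 C4 Cb4 E4 Eb5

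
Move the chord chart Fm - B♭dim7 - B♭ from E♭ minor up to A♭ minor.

E♭ minor up to A♭ minor is a perfect fourth; each chord root moves by that interval while the quality stays the same.
Fm: root F up a perfect fourth → Bb, giving Bbm.
B♭dim7: root B♭ up a perfect fourth → Eb, giving Ebdim7.
B♭: root B♭ up a perfect fourth → Eb, giving Eb.

Bbm Ebdim7 Eb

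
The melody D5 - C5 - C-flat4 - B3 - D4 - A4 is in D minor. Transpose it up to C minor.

From D up to C is a minor seventh; apply that to each pitch.
D5 becomes C6
C5 becomes Bb5
Cb4 becomes Bbb4
B3 becomes A4
D4 becomes C5
A4 becomes G5

C6 Bb5 Bbb4 A4 C5 G5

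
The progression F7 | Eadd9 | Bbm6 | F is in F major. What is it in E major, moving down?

F major down to E major is a minor second; each chord root moves by that interval while the quality stays the same.
F7: root F down a minor second → E, giving E7.
Eadd9: root E down a minor second → D#, giving D#add9.
Bbm6: root Bb down a minor second → A, giving Am6.
F: root F down a minor second → E, giving E.

E7 D#add9 Am6 E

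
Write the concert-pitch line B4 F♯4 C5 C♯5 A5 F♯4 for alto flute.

E5 B4 F5 F#5 D6 B4

The alto flute sounds a perfect fourth below written, so the written part must be a perfect fourth above concert — transpose each note up.
B4 gives E5
F#4 gives B4
C5 gives F5
C#5 gives F#5
A5 gives D6
F#4 gives B4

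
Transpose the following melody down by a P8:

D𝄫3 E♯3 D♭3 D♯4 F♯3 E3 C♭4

Dbb2 E#2 Db2 D#3 F#2 E2 Cb3

Dbb3 → Dbb2
E#3 → E#2
Db3 → Db2
D#4 → D#3
F#3 → F#2
E3 → E2
Cb4 → Cb3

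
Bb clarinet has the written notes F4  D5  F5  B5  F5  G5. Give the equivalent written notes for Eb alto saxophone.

First find concert pitch: the Bb clarinet sounds a major second below written, so F4 D5 F5 B5 F5 G5 sounds Eb4 C5 Eb5 A5 Eb5 F5.
Then write for Eb alto saxophone: it sounds a major sixth below written, so the part must be a major sixth above concert.
Eb4 → C5
C5 → A5
Eb5 → C6
A5 → F#6
Eb5 → C6
F5 → D6

C5 A5 C6 F#6 C6 D6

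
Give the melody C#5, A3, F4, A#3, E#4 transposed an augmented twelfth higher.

G##6 E#5 C#6 E##5 B##5

C#5 up an augmented twelfth is G##6.
A3: a twelfth up reaches E, and 20 semitones makes it E#5.
F4: a twelfth up reaches C, and 20 semitones makes it C#6.
A#3: a twelfth up reaches E, and 20 semitones makes it E##5.
An augmented twelfth up from E#4 gives B##5.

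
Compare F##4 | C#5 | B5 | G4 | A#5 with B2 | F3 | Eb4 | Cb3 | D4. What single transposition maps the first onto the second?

Take the first pair: F##4 → B2. F to B spans 12 letter names, so the interval is some kind of twelfth.
B2 to F##4 is 20 semitones, which makes it an augmented twelfth; the second version is lower, so the direction is down.
Checking another pair — A#5 → D4 — gives the same interval.

down an augmented twelfth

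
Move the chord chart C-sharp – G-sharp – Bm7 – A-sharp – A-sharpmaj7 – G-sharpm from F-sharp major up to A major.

E B Dm7 C# C#maj7 Bm

F-sharp major up to A major is a minor third; each chord root moves by that interval while the quality stays the same.
C-sharp: root C-sharp up a minor third → E, giving E.
G-sharp: root G-sharp up a minor third → B, giving B.
Bm7: root B up a minor third → D, giving Dm7.
A-sharp: root A-sharp up a minor third → C#, giving C#.
A-sharpmaj7: root A-sharp up a minor third → C#, giving C#maj7.
G-sharpm: root G-sharp up a minor third → B, giving Bm.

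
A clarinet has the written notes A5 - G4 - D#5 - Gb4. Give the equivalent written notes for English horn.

First find concert pitch: the A clarinet sounds a minor third below written, so A5 G4 D#5 Gb4 sounds F#5 E4 B#4 Eb4.
Then write for English horn: it sounds a perfect fifth below written, so the part must be a perfect fifth above concert.
F#5 → C#6
E4 → B4
B#4 → F##5
Eb4 → Bb4

C#6 B4 F##5 Bb4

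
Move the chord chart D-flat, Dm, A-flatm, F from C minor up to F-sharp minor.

G G#m Dm B

C minor up to F-sharp minor is an augmented fourth; each chord root moves by that interval while the quality stays the same.
D-flat: root D-flat up an augmented fourth → G, giving G.
Dm: root D up an augmented fourth → G#, giving G#m.
A-flatm: root A-flat up an augmented fourth → D, giving Dm.
F: root F up an augmented fourth → B, giving B.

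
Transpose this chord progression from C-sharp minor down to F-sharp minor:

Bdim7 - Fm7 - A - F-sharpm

C-sharp minor down to F-sharp minor is a perfect fifth; each chord root moves by that interval while the quality stays the same.
Bdim7: root B down a perfect fifth → E, giving Edim7.
Fm7: root F down a perfect fifth → Bb, giving Bbm7.
A: root A down a perfect fifth → D, giving D.
F-sharpm: root F-sharp down a perfect fifth → B, giving Bm.

Edim7 Bbm7 D Bm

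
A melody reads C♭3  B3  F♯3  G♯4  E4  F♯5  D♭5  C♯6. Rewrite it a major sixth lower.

A major sixth down from Cb3 gives Ebb2.
B3: a sixth down reaches D, and 9 semitones makes it D3.
F#3: a sixth down reaches A, and 9 semitones makes it A2.
G#4: a sixth down reaches B, and 9 semitones makes it B3.
E4: a sixth down reaches G, and 9 semitones makes it G3.
F#5: a sixth down reaches A, and 9 semitones makes it A4.
Db5: a sixth down reaches F, and 9 semitones makes it Fb4.
A major sixth down from C#6 gives E5.

Ebb2 D3 A2 B3 G3 A4 Fb4 E5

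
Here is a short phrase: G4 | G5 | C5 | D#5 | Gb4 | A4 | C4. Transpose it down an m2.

F#4 F#5 B4 C##5 F4 G#4 B3

G4: a second down reaches F, and 1 semitone makes it F#4.
G5: a second down reaches F, and 1 semitone makes it F#5.
A minor second down from C5 gives B4.
D#5: a second down reaches C, and 1 semitone makes it C##5.
Gb4: a second down reaches F, and 1 semitone makes it F4.
A4 down a minor second is G#4.
A minor second down from C4 gives B3.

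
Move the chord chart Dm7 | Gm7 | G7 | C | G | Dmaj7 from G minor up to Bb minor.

Fm7 Bbm7 Bb7 Eb Bb Fmaj7

G minor up to Bb minor is a minor third; each chord root moves by that interval while the quality stays the same.
Dm7: root D up a minor third → F, giving Fm7.
Gm7: root G up a minor third → Bb, giving Bbm7.
G7: root G up a minor third → Bb, giving Bb7.
C: root C up a minor third → Eb, giving Eb.
G: root G up a minor third → Bb, giving Bb.
Dmaj7: root D up a minor third → F, giving Fmaj7.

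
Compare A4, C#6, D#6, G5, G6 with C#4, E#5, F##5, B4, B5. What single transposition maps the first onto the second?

From A4 to C#4 is 6 letter names — a sixth of some quality.
C#4 to A4 is 8 semitones, which makes it a minor sixth; the second version is lower, so the direction is down.
Checking another pair — G6 → B5 — gives the same interval.

down a minor sixth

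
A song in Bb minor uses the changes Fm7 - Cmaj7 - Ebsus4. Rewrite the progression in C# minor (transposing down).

G#m7 D#maj7 F#sus4

Bb minor down to C# minor is a diminished seventh; each chord root moves by that interval while the quality stays the same.
Fm7: root F down a diminished seventh → G#, giving G#m7.
Cmaj7: root C down a diminished seventh → D#, giving D#maj7.
Ebsus4: root Eb down a diminished seventh → F#, giving F#sus4.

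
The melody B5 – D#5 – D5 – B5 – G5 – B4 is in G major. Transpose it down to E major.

From G down to E is a minor third; apply that to each pitch.
B5 → G#5
D#5 → B#4
D5 → B4
B5 → G#5
G5 → E5
B4 → G#4

G#5 B#4 B4 G#5 E5 G#4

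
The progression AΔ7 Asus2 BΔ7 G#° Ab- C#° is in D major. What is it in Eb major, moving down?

D major down to Eb major is a major seventh; each chord root moves by that interval while the quality stays the same.
AΔ7: root A down a major seventh → Bb, giving BbΔ7.
Asus2: root A down a major seventh → Bb, giving Bbsus2.
BΔ7: root B down a major seventh → C, giving CΔ7.
G#°: root G# down a major seventh → A, giving A°.
Ab-: root Ab down a major seventh → Bbb, giving Bbb-.
C#°: root C# down a major seventh → D, giving D°.

BbΔ7 Bbsus2 CΔ7 A° Bbb- D°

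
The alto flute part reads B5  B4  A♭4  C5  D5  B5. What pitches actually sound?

F#5 F#4 Eb4 G4 A4 F#5

Written C4 on the alto flute sounds as G3, a perfect fourth lower; apply that shift to every note.
B5 → F#5
B4 → F#4
Ab4 → Eb4
C5 → G4
D5 → A4
B5 → F#5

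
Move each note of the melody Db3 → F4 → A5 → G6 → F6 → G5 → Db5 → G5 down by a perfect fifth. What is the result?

A perfect fifth down from Db3 gives Gb2.
F4: a fifth down reaches B, and 7 semitones makes it Bb3.
A perfect fifth down from A5 gives D5.
G6: a fifth down reaches C, and 7 semitones makes it C6.
F6: a fifth down reaches B, and 7 semitones makes it Bb5.
G5: a fifth down reaches C, and 7 semitones makes it C5.
Db5: a fifth down reaches G, and 7 semitones makes it Gb4.
A perfect fifth down from G5 gives C5.

Gb2 Bb3 D5 C6 Bb5 C5 Gb4 C5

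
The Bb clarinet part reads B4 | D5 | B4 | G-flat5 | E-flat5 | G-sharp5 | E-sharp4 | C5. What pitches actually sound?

Written C4 on the Bb clarinet sounds as Bb3, a major second lower; apply that shift to every note.
B4 gives A4
D5 gives C5
B4 gives A4
Gb5 gives Fb5
Eb5 gives Db5
G#5 gives F#5
E#4 gives D#4
C5 gives Bb4

A4 C5 A4 Fb5 Db5 F#5 D#4 Bb4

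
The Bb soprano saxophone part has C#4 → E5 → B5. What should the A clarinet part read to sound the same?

First find concert pitch: the Bb soprano saxophone sounds a major second below written, so C#4 E5 B5 sounds B3 D5 A5.
Then write for A clarinet: it sounds a minor third below written, so the part must be a minor third above concert.
B3 → D4
D5 → F5
A5 → C6

D4 F5 C6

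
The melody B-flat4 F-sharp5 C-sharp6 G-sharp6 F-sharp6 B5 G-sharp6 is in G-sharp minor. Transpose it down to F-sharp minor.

Ab4 E5 B5 F#6 E6 A5 F#6

G-sharp minor to F-sharp minor down is a major second, so every note moves down by that interval.
Bb4 to Ab4
F#5 to E5
C#6 to B5
G#6 to F#6
F#6 to E6
B5 to A5
G#6 to F#6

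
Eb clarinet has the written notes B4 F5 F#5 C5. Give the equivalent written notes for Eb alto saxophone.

First find concert pitch: the Eb clarinet sounds a minor third above written, so B4 F5 F#5 C5 sounds D5 Ab5 A5 Eb5.
Then write for Eb alto saxophone: it sounds a major sixth below written, so the part must be a major sixth above concert.
D5 → B5
Ab5 → F6
A5 → F#6
Eb5 → C6

B5 F6 F#6 C6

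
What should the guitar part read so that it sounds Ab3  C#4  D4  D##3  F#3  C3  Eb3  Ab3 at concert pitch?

Ab4 C#5 D5 D##4 F#4 C4 Eb4 Ab4

The guitar sounds a perfect octave below written, so the written part must be a perfect octave above concert — transpose each note up.
Ab3 gives Ab4
C#4 gives C#5
D4 gives D5
D##3 gives D##4
F#3 gives F#4
C3 gives C4
Eb3 gives Eb4
Ab3 gives Ab4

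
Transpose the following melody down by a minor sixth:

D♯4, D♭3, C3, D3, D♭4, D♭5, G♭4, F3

F##3 F2 E2 F#2 F3 F4 Bb3 A2

D#4 gives F##3
Db3 gives F2
C3 gives E2
D3 gives F#2
Db4 gives F3
Db5 gives F4
Gb4 gives Bb3
F3 gives A2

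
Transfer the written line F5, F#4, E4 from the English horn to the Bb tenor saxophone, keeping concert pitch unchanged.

First find concert pitch: the English horn sounds a perfect fifth below written, so F5 F#4 E4 sounds Bb4 B3 A3.
Then write for Bb tenor saxophone: it sounds a major ninth below written, so the part must be a major ninth above concert.
Bb4 → C6
B3 → C#5
A3 → B4

C6 C#5 B4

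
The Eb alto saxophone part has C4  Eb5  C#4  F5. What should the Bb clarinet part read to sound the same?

First find concert pitch: the Eb alto saxophone sounds a major sixth below written, so C4 Eb5 C#4 F5 sounds Eb3 Gb4 E3 Ab4.
Then write for Bb clarinet: it sounds a major second below written, so the part must be a major second above concert.
Eb3 → F3
Gb4 → Ab4
E3 → F#3
Ab4 → Bb4

F3 Ab4 F#3 Bb4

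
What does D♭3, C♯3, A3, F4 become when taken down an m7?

Eb2 D#2 B2 G3

Db3: a seventh down reaches E, and 10 semitones makes it Eb2.
C#3 down a minor seventh is D#2.
A3: a seventh down reaches B, and 10 semitones makes it B2.
F4: a seventh down reaches G, and 10 semitones makes it G3.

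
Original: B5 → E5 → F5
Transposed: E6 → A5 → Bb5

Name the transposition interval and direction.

up a perfect fourth

Take the first pair: B5 → E6. B to E spans 4 letter names, so the interval is some kind of fourth.
B5 to E6 is 5 semitones, which makes it a perfect fourth; the second version is higher, so the direction is up.
Checking another pair — F5 → Bb5 — gives the same interval.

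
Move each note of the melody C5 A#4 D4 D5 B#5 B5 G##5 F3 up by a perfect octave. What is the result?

C5 → C6
A#4 → A#5
D4 → D5
D5 → D6
B#5 → B#6
B5 → B6
G##5 → G##6
F3 → F4

C6 A#5 D5 D6 B#6 B6 G##6 F4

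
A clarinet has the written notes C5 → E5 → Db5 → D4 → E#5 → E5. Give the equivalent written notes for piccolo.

First find concert pitch: the A clarinet sounds a minor third below written, so C5 E5 Db5 D4 E#5 E5 sounds A4 C#5 Bb4 B3 C##5 C#5.
Then write for piccolo: it sounds a perfect octave above written, so the part must be a perfect octave below concert.
A4 → A3
C#5 → C#4
Bb4 → Bb3
B3 → B2
C##5 → C##4
C#5 → C#4

A3 C#4 Bb3 B2 C##4 C#4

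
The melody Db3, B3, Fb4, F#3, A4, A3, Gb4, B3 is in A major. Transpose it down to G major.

A major to G major down is a major second, so every note moves down by that interval.
Db3 → Cb3
B3 → A3
Fb4 → Ebb4
F#3 → E3
A4 → G4
A3 → G3
Gb4 → Fb4
B3 → A3

Cb3 A3 Ebb4 E3 G4 G3 Fb4 A3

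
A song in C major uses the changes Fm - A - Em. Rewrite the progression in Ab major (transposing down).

Dbm F Cm

C major down to Ab major is a major third; each chord root moves by that interval while the quality stays the same.
Fm: root F down a major third → Db, giving Dbm.
A: root A down a major third → F, giving F.
Em: root E down a major third → C, giving Cm.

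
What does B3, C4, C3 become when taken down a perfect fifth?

E3 F3 F2

B3 → E3
C4 → F3
C3 → F2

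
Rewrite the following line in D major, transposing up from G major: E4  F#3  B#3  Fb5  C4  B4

B4 C#4 F##4 Cb6 G4 F#5

From G up to D is a perfect fifth; apply that to each pitch.
E4 to B4
F#3 to C#4
B#3 to F##4
Fb5 to Cb6
C4 to G4
B4 to F#5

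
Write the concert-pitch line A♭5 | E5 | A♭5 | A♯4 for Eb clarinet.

The Eb clarinet sounds a minor third above written, so the written part must be a minor third below concert — transpose each note down.
Ab5 becomes F5
E5 becomes C#5
Ab5 becomes F5
A#4 becomes F##4

F5 C#5 F5 F##4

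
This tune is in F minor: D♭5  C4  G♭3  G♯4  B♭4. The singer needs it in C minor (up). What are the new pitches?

From F up to C is a perfect fifth; apply that to each pitch.
Db5 gives Ab5
C4 gives G4
Gb3 gives Db4
G#4 gives D#5
Bb4 gives F5

Ab5 G4 Db4 D#5 F5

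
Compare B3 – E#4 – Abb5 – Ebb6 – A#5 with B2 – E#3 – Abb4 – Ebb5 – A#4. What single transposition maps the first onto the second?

Take the first pair: B3 → B2. B to B spans 8 letter names, so the interval is some kind of octave.
B2 to B3 is 12 semitones, which makes it a perfect octave; the second version is lower, so the direction is down.
Checking another pair — A#5 → A#4 — gives the same interval.

down a perfect octave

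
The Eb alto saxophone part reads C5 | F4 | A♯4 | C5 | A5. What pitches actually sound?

Eb4 Ab3 C#4 Eb4 C5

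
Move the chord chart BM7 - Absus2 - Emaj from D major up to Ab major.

FM7 Ebbsus2 Bbmaj

D major up to Ab major is a diminished fifth; each chord root moves by that interval while the quality stays the same.
BM7: root B up a diminished fifth → F, giving FM7.
Absus2: root Ab up a diminished fifth → Ebb, giving Ebbsus2.
Emaj: root E up a diminished fifth → Bb, giving Bbmaj.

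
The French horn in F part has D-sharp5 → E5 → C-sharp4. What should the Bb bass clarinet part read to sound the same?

A#5 B5 G#4

First find concert pitch: the French horn in F sounds a perfect fifth below written, so D-sharp5 E5 C-sharp4 sounds G#4 A4 F#3.
Then write for Bb bass clarinet: it sounds a major ninth below written, so the part must be a major ninth above concert.
G#4 → A#5
A4 → B5
F#3 → G#4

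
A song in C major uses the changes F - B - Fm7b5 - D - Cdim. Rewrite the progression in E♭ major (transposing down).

Ab D Abm7b5 F Ebdim

C major down to E♭ major is a major sixth; each chord root moves by that interval while the quality stays the same.
F: root F down a major sixth → Ab, giving Ab.
B: root B down a major sixth → D, giving D.
Fm7b5: root F down a major sixth → Ab, giving Abm7b5.
D: root D down a major sixth → F, giving F.
Cdim: root C down a major sixth → Eb, giving Ebdim.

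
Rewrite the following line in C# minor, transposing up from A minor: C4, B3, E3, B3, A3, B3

E4 D#4 G#3 D#4 C#4 D#4

From A up to C# is a major third; apply that to each pitch.
C4 to E4
B3 to D#4
E3 to G#3
B3 to D#4
A3 to C#4
B3 to D#4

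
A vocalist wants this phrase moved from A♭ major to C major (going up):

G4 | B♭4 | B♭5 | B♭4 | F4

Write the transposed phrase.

B4 D5 D6 D5 A4

From A♭ up to C is a major third; apply that to each pitch.
G4 -> B4
Bb4 -> D5
Bb5 -> D6
Bb4 -> D5
F4 -> A4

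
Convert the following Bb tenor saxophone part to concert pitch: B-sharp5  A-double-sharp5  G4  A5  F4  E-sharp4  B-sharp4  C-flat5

The Bb tenor saxophone sounds a major ninth below written, so transpose each written note down a major ninth.
B#5 -> A#4
A##5 -> G##4
G4 -> F3
A5 -> G4
F4 -> Eb3
E#4 -> D#3
B#4 -> A#3
Cb5 -> Bbb3

A#4 G##4 F3 G4 Eb3 D#3 A#3 Bbb3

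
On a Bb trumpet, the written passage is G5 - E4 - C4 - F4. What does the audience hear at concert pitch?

The Bb trumpet sounds a major second below written, so transpose each written note down a major second.
G5 → F5
E4 → D4
C4 → Bb3
F4 → Eb4

F5 D4 Bb3 Eb4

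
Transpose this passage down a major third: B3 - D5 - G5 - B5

A major third down from B3 gives G3.
A major third down from D5 gives Bb4.
A major third down from G5 gives Eb5.
B5 down a major third is G5.

G3 Bb4 Eb5 G5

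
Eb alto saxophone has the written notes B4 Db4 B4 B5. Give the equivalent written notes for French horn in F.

A4 Cb4 A4 A5

First find concert pitch: the Eb alto saxophone sounds a major sixth below written, so B4 Db4 B4 B5 sounds D4 Fb3 D4 D5.
Then write for French horn in F: it sounds a perfect fifth below written, so the part must be a perfect fifth above concert.
D4 → A4
Fb3 → Cb4
D4 → A4
D5 → A5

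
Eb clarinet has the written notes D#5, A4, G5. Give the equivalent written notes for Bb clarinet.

First find concert pitch: the Eb clarinet sounds a minor third above written, so D#5 A4 G5 sounds F#5 C5 Bb5.
Then write for Bb clarinet: it sounds a major second below written, so the part must be a major second above concert.
F#5 → G#5
C5 → D5
Bb5 → C6

G#5 D5 C6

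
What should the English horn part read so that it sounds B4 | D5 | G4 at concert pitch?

F#5 A5 D5

Written C4 sounds as F3 on the English horn, so concert pitches are written a perfect fifth up.
B4 -> F#5
D5 -> A5
G4 -> D5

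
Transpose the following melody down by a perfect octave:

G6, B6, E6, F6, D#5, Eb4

G5 B5 E5 F5 D#4 Eb3

G6: an octave down reaches G, and 12 semitones makes it G5.
A perfect octave down from B6 gives B5.
E6 down a perfect octave is E5.
F6: an octave down reaches F, and 12 semitones makes it F5.
A perfect octave down from D#5 gives D#4.
Eb4 down a perfect octave is Eb3.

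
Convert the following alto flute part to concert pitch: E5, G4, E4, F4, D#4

The alto flute sounds a perfect fourth below written, so transpose each written note down a perfect fourth.
E5 gives B4
G4 gives D4
E4 gives B3
F4 gives C4
D#4 gives A#3

B4 D4 B3 C4 A#3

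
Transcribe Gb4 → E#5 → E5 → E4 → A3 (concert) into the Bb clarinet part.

Ab4 F##5 F#5 F#4 B3

The Bb clarinet sounds a major second below written, so the written part must be a major second above concert — transpose each note up.
Gb4 -> Ab4
E#5 -> F##5
E5 -> F#5
E4 -> F#4
A3 -> B3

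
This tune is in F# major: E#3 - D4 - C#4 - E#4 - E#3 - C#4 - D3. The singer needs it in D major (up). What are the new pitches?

C#4 Bb4 A4 C#5 C#4 A4 Bb3

From F# up to D is a minor sixth; apply that to each pitch.
E#3 to C#4
D4 to Bb4
C#4 to A4
E#4 to C#5
E#3 to C#4
C#4 to A4
D3 to Bb3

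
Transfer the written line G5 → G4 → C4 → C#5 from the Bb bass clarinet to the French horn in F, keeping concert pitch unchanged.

First find concert pitch: the Bb bass clarinet sounds a major ninth below written, so G5 G4 C4 C#5 sounds F4 F3 Bb2 B3.
Then write for French horn in F: it sounds a perfect fifth below written, so the part must be a perfect fifth above concert.
F4 → C5
F3 → C4
Bb2 → F3
B3 → F#4

C5 C4 F3 F#4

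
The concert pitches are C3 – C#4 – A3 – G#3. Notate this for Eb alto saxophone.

Written C4 sounds as Eb3 on the Eb alto saxophone, so concert pitches are written a major sixth up.
C3 -> A3
C#4 -> A#4
A3 -> F#4
G#3 -> E#4

A3 A#4 F#4 E#4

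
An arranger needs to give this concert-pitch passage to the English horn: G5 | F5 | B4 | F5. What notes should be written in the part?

D6 C6 F#5 C6

Written C4 sounds as F3 on the English horn, so concert pitches are written a perfect fifth up.
G5 becomes D6
F5 becomes C6
B4 becomes F#5
F5 becomes C6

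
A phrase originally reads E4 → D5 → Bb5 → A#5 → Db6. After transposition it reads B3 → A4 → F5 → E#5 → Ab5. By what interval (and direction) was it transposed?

down a perfect fourth

Take the first pair: E4 → B3. E to B spans 4 letter names, so the interval is some kind of fourth.
B3 to E4 is 5 semitones, which makes it a perfect fourth; the second version is lower, so the direction is down.
Checking another pair — Db6 → Ab5 — gives the same interval.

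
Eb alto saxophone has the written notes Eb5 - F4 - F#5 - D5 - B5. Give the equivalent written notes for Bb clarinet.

Ab4 Bb3 B4 G4 E5

First find concert pitch: the Eb alto saxophone sounds a major sixth below written, so Eb5 F4 F#5 D5 B5 sounds Gb4 Ab3 A4 F4 D5.
Then write for Bb clarinet: it sounds a major second below written, so the part must be a major second above concert.
Gb4 → Ab4
Ab3 → Bb3
A4 → B4
F4 → G4
D5 → E5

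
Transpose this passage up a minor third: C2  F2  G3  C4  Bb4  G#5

Eb2 Ab2 Bb3 Eb4 Db5 B5

C2 to Eb2
F2 to Ab2
G3 to Bb3
C4 to Eb4
Bb4 to Db5
G#5 to B5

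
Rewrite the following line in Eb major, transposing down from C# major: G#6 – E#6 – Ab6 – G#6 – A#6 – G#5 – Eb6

C# major to Eb major down is an augmented sixth, so every note moves down by that interval.
G#6 -> Bb5
E#6 -> G5
Ab6 -> Cbb6
G#6 -> Bb5
A#6 -> C6
G#5 -> Bb4
Eb6 -> Gbb5

Bb5 G5 Cbb6 Bb5 C6 Bb4 Gbb5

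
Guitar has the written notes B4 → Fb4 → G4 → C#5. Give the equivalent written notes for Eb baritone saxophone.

G#5 Db5 E5 A#5

First find concert pitch: the guitar sounds a perfect octave below written, so B4 Fb4 G4 C#5 sounds B3 Fb3 G3 C#4.
Then write for Eb baritone saxophone: it sounds a major thirteenth below written, so the part must be a major thirteenth above concert.
B3 → G#5
Fb3 → Db5
G3 → E5
C#4 → A#5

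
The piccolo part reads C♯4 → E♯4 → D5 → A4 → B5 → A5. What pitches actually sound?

C#5 E#5 D6 A5 B6 A6

Written C4 on the piccolo sounds as C5, a perfect octave higher; apply that shift to every note.
C#4 -> C#5
E#4 -> E#5
D5 -> D6
A4 -> A5
B5 -> B6
A5 -> A6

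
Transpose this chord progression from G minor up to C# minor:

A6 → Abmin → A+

G minor up to C# minor is an augmented fourth; each chord root moves by that interval while the quality stays the same.
A6: root A up an augmented fourth → D#, giving D#6.
Abmin: root Ab up an augmented fourth → D, giving Dmin.
A+: root A up an augmented fourth → D#, giving D#+.

D#6 Dmin D#+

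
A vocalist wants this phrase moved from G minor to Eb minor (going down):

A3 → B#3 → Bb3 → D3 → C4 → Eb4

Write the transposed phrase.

From G down to Eb is a major third; apply that to each pitch.
A3 becomes F3
B#3 becomes G#3
Bb3 becomes Gb3
D3 becomes Bb2
C4 becomes Ab3
Eb4 becomes Cb4

F3 G#3 Gb3 Bb2 Ab3 Cb4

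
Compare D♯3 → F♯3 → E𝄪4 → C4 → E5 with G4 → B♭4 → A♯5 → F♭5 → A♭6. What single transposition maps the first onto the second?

Take the first pair: D#3 → G4. D to G spans 11 letter names, so the interval is some kind of eleventh.
D#3 to G4 is 16 semitones, which makes it a diminished eleventh; the second version is higher, so the direction is up.
Checking another pair — E5 → Ab6 — gives the same interval.

up a diminished eleventh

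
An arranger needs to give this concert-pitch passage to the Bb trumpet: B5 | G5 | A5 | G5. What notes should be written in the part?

C#6 A5 B5 A5

The Bb trumpet sounds a major second below written, so the written part must be a major second above concert — transpose each note up.
B5 becomes C#6
G5 becomes A5
A5 becomes B5
G5 becomes A5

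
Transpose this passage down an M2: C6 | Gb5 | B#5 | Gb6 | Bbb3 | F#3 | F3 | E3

C6 -> Bb5
Gb5 -> Fb5
B#5 -> A#5
Gb6 -> Fb6
Bbb3 -> Abb3
F#3 -> E3
F3 -> Eb3
E3 -> D3

Bb5 Fb5 A#5 Fb6 Abb3 E3 Eb3 D3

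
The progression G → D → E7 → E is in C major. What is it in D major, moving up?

A E F#7 F#

C major up to D major is a major second; each chord root moves by that interval while the quality stays the same.
G: root G up a major second → A, giving A.
D: root D up a major second → E, giving E.
E7: root E up a major second → F#, giving F#7.
E: root E up a major second → F#, giving F#.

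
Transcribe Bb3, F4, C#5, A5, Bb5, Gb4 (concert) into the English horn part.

F4 C5 G#5 E6 F6 Db5

The English horn sounds a perfect fifth below written, so the written part must be a perfect fifth above concert — transpose each note up.
Bb3 → F4
F4 → C5
C#5 → G#5
A5 → E6
Bb5 → F6
Gb4 → Db5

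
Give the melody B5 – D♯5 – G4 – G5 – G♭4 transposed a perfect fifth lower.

B5: a fifth down reaches E, and 7 semitones makes it E5.
D#5: a fifth down reaches G, and 7 semitones makes it G#4.
G4 down a perfect fifth is C4.
A perfect fifth down from G5 gives C5.
A perfect fifth down from Gb4 gives Cb4.

E5 G#4 C4 C5 Cb4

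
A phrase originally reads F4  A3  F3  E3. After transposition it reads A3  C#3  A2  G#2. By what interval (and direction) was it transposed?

Take the first pair: F4 → A3. F to A spans 6 letter names, so the interval is some kind of sixth.
A3 to F4 is 8 semitones, which makes it a minor sixth; the second version is lower, so the direction is down.
Checking another pair — E3 → G#2 — gives the same interval.

down a minor sixth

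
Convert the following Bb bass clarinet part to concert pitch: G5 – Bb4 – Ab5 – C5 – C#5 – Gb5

Written C4 on the Bb bass clarinet sounds as Bb2, a major ninth lower; apply that shift to every note.
G5 -> F4
Bb4 -> Ab3
Ab5 -> Gb4
C5 -> Bb3
C#5 -> B3
Gb5 -> Fb4

F4 Ab3 Gb4 Bb3 B3 Fb4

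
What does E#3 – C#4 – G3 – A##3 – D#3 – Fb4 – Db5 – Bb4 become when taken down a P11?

B#1 G#2 D2 E##2 A#1 Cb3 Ab3 F3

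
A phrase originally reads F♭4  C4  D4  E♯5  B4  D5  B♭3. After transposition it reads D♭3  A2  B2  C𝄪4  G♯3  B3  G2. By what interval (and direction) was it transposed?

down a minor tenth

Take the first pair: Fb4 → Db3. F to D spans 10 letter names, so the interval is some kind of tenth.
Db3 to Fb4 is 15 semitones, which makes it a minor tenth; the second version is lower, so the direction is down.
Checking another pair — Bb3 → G2 — gives the same interval.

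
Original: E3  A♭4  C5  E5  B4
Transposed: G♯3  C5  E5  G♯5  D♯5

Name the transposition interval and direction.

Take the first pair: E3 → G#3. E to G spans 3 letter names, so the interval is some kind of third.
E3 to G#3 is 4 semitones, which makes it a major third; the second version is higher, so the direction is up.
Checking another pair — B4 → D#5 — gives the same interval.

up a major third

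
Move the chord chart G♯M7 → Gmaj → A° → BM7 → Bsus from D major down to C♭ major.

FM7 Fbmaj Gb° AbM7 Absus

D major down to C♭ major is an augmented second; each chord root moves by that interval while the quality stays the same.
G♯M7: root G♯ down an augmented second → F, giving FM7.
Gmaj: root G down an augmented second → Fb, giving Fbmaj.
A°: root A down an augmented second → Gb, giving Gb°.
BM7: root B down an augmented second → Ab, giving AbM7.
Bsus: root B down an augmented second → Ab, giving Absus.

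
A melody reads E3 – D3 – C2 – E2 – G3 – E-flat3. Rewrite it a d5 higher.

E3 becomes Bb3
D3 becomes Ab3
C2 becomes Gb2
E2 becomes Bb2
G3 becomes Db4
Eb3 becomes Bbb3

Bb3 Ab3 Gb2 Bb2 Db4 Bbb3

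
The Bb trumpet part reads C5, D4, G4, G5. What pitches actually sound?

Bb4 C4 F4 F5

The Bb trumpet sounds a major second below written, so transpose each written note down a major second.
C5 -> Bb4
D4 -> C4
G4 -> F4
G5 -> F5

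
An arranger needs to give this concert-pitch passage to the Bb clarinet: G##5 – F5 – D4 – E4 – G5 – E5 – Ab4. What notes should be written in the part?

The Bb clarinet sounds a major second below written, so the written part must be a major second above concert — transpose each note up.
G##5 becomes A##5
F5 becomes G5
D4 becomes E4
E4 becomes F#4
G5 becomes A5
E5 becomes F#5
Ab4 becomes Bb4

A##5 G5 E4 F#4 A5 F#5 Bb4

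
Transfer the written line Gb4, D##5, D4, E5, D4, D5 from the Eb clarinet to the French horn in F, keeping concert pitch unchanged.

Fb5 C##6 C5 D6 C5 C6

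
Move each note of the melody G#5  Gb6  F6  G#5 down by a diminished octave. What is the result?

G##4 G5 F#5 G##4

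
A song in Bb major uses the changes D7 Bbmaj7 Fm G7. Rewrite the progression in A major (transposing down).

C#7 Amaj7 Em F#7

Bb major down to A major is a minor second; each chord root moves by that interval while the quality stays the same.
D7: root D down a minor second → C#, giving C#7.
Bbmaj7: root Bb down a minor second → A, giving Amaj7.
Fm: root F down a minor second → E, giving Em.
G7: root G down a minor second → F#, giving F#7.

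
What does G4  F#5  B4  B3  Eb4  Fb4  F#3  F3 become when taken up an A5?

D#5 C##6 F##5 F##4 B4 C5 C##4 C#4

G4: a fifth up reaches D, and 8 semitones makes it D#5.
F#5: a fifth up reaches C, and 8 semitones makes it C##6.
B4 up an augmented fifth is F##5.
B3: a fifth up reaches F, and 8 semitones makes it F##4.
Eb4: a fifth up reaches B, and 8 semitones makes it B4.
Fb4 up an augmented fifth is C5.
An augmented fifth up from F#3 gives C##4.
F3 up an augmented fifth is C#4.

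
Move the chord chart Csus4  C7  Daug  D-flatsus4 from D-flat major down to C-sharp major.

D-flat major down to C-sharp major is a diminished second; each chord root moves by that interval while the quality stays the same.
Csus4: root C down a diminished second → B#, giving B#sus4.
C7: root C down a diminished second → B#, giving B#7.
Daug: root D down a diminished second → C##, giving C##aug.
D-flatsus4: root D-flat down a diminished second → C#, giving C#sus4.

B#sus4 B#7 C##aug C#sus4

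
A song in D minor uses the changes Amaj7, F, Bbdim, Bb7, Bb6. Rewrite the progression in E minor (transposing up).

Bmaj7 G Cdim C7 C6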